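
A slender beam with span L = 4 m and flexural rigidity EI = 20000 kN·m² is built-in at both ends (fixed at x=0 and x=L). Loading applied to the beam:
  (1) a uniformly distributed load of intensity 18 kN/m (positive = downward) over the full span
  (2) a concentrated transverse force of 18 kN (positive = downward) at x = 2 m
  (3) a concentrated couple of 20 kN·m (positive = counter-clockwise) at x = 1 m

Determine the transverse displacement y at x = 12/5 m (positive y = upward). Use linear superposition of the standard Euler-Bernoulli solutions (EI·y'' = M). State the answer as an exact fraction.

Load 1 — uniform load w=18 kN/m over full span:
  y_1 = -wx²(L-x)²/(24EI) = -18·(12/5)²·(4-(12/5))²/(24·20000) = -216/390625 m
Load 2 — point force P=18 kN at a=2 m (b=L-a=2):
  y_2 = -Pa²(L-x)²(3bL-(3b+a)(L-x))/(6L³EI)  [x>a] = -18·2²·(4-(12/5))²·(3·2·4-(3·2+2)·(4-(12/5)))/(6·4³·20000) = -21/78125 m
Load 3 — applied couple M₀=20 kN·m at a=1 m (b=L-a=3):
  y_3 = (R_Ax³/6 - M_Ax²/2 - M₀(x-a)²/2)/EI  [x>a] with R_A=45/8, M_A=-15/4 = ((45/8)·(12/5)³/6 - (-15/4)·(12/5)²/2 - 20·((12/5)-1)²/2)/20000 = 13/62500 m
Superposition: y = Σ y_i = -959/1562500 m ≈ -0.000614 m

y(12/5) = -959/1562500 m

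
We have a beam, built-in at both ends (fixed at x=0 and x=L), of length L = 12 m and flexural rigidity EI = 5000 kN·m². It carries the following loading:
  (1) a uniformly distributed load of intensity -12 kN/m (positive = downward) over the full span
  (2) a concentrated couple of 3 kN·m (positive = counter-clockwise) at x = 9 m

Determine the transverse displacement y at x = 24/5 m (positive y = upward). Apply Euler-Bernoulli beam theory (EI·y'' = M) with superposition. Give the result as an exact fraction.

y(24/5) = 184869/1562500 m

Load 1 — uniform load w=-12 kN/m over full span:
  y_1 = -wx²(L-x)²/(24EI) = -(-12)·(24/5)²·(12-(24/5))²/(24·5000) = 46656/390625 m
Load 2 — applied couple M₀=3 kN·m at a=9 m (b=L-a=3):
  y_2 = (R_Ax³/6 - M_Ax²/2)/EI  [x≤a] with R_A=9/32, M_A=15/16 = ((9/32)·(24/5)³/6 - (15/16)·(24/5)²/2)/5000 = -351/312500 m
Superposition: y = Σ y_i = 184869/1562500 m ≈ 0.118316 m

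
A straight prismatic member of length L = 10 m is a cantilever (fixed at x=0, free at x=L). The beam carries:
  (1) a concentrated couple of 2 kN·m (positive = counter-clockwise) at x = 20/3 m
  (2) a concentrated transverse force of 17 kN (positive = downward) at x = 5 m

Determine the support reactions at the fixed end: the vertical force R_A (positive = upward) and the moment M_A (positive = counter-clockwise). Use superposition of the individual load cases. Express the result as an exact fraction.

Load 1 — applied couple M₀=2 kN·m at a=20/3 m (b=L-a=10/3):
  R_A = 0 kN
  M_A = -M₀ = -2 kN·m
Load 2 — point force P=17 kN at a=5 m (b=L-a=5):
  R_A = P = 17 kN
  M_A = Pa = 17·5 = 85 kN·m
Superposition: R_A = 17 kN, M_A = 83 kN·m

R_A = 17 kN, M_A = 83 kN·m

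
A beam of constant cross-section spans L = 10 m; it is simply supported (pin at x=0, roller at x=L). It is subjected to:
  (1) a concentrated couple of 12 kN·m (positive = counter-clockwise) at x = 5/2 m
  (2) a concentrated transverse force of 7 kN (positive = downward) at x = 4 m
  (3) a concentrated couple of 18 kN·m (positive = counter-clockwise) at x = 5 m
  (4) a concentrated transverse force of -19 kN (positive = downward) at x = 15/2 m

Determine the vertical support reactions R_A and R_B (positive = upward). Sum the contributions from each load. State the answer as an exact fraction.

R_A = 49/20 kN, R_B = -289/20 kN

Load 1 — applied couple M₀=12 kN·m at a=5/2 m (b=L-a=15/2):
  R_A = M₀/L = 12/10 = 6/5 kN
  R_B = -M₀/L = -12/10 = -6/5 kN
Load 2 — point force P=7 kN at a=4 m (b=L-a=6):
  R_A = Pb/L = 7·6/10 = 21/5 kN
  R_B = Pa/L = 7·4/10 = 14/5 kN
Load 3 — applied couple M₀=18 kN·m at a=5 m (b=L-a=5):
  R_A = M₀/L = 18/10 = 9/5 kN
  R_B = -M₀/L = -18/10 = -9/5 kN
Load 4 — point force P=-19 kN at a=15/2 m (b=L-a=5/2):
  R_A = Pb/L = (-19)·(5/2)/10 = -19/4 kN
  R_B = Pa/L = (-19)·(15/2)/10 = -57/4 kN
Superposition: R_A = 49/20 kN, R_B = -289/20 kN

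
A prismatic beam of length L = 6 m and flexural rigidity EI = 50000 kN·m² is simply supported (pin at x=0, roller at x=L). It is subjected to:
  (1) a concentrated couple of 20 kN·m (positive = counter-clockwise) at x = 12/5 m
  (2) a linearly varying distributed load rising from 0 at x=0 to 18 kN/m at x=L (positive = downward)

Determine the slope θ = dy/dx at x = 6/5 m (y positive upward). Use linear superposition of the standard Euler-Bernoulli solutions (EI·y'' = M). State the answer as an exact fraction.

Load 1 — applied couple M₀=20 kN·m at a=12/5 m (b=L-a=18/5):
  θ_1 = (M₀x²/(2L)+C₁)/EI  [x≤a] with C₁=M₀(3b²-L²)/(6L)=8/5 = (20·(6/5)²/(2·6)+(8/5))/50000 = 1/12500 rad
Load 2 — triangular load w₀=18 kN/m (0→w₀ over full span):
  θ_2 = -w₀(7L⁴-30L²x²+15x⁴)/(360LEI) = -18·(7·6⁴-30·6²·(6/5)²+15·(6/5)⁴)/(360·6·50000) = -2457/1953125 rad
Superposition: θ = Σ θ_i = -9203/7812500 rad ≈ -0.001178 rad

θ(6/5) = -9203/7812500 rad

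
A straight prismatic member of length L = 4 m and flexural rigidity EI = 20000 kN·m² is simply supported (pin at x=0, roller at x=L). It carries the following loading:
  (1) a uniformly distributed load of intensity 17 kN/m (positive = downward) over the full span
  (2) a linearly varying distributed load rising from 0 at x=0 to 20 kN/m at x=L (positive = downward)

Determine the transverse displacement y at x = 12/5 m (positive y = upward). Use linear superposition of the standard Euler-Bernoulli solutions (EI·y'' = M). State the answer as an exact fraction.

Load 1 — uniform load w=17 kN/m over full span:
  y_1 = -wx(L³-2Lx²+x³)/(24EI) = -17·(12/5)·(4³-2·4·(12/5)²+(12/5)³)/(24·20000) = -1054/390625 m
Load 2 — triangular load w₀=20 kN/m (0→w₀ over full span):
  y_2 = -w₀x(7L⁴-10L²x²+3x⁴)/(360LEI) = -20·(12/5)·(7·4⁴-10·4²·(12/5)²+3·(12/5)⁴)/(360·4·20000) = -9472/5859375 m
Superposition: y = Σ y_i = -25282/5859375 m ≈ -0.004315 m

y(12/5) = -25282/5859375 m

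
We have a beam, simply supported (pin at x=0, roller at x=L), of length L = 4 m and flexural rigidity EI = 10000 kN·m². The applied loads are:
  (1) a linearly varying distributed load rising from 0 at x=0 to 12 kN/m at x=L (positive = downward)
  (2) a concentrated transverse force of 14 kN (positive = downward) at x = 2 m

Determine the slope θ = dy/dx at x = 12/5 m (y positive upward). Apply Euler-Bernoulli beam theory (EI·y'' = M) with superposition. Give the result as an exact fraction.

θ(12/5) = 8437/9375000 rad

Load 1 — triangular load w₀=12 kN/m (0→w₀ over full span):
  θ_1 = -w₀(7L⁴-30L²x²+15x⁴)/(360LEI) = -12·(7·4⁴-30·4²·(12/5)²+15·(12/5)⁴)/(360·4·10000) = 464/1171875 rad
Load 2 — point force P=14 kN at a=2 m (b=L-a=2):
  θ_2 = -Pa(2L²-6Lx+3x²+a²)/(6LEI)  [x>a] = -14·2·(2·4²-6·4·(12/5)+3·(12/5)²+2²)/(6·4·10000) = 63/125000 rad
Superposition: θ = Σ θ_i = 8437/9375000 rad ≈ 0.000900 rad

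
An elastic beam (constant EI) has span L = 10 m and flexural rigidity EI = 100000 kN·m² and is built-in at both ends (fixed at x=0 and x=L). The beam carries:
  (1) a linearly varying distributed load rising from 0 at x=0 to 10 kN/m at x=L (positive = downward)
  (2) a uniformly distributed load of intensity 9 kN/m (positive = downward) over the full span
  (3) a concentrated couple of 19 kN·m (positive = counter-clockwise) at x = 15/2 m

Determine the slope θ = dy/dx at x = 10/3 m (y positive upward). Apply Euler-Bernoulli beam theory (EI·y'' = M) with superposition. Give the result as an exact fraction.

Load 1 — triangular load w₀=10 kN/m (0→w₀ over full span):
  θ_1 = -w₀(2x(L-x)(L-2x)(x+2L)+x²(L-x)²)/(120LEI) = -10·(2·(10/3)·(10-(10/3))·(10-2·(10/3))·((10/3)+2·10)+(10/3)²·(10-(10/3))²)/(120·10·100000) = -2/6075 rad
Load 2 — uniform load w=9 kN/m over full span:
  θ_2 = -wx(L-x)(L-2x)/(12EI) = -9·(10/3)·(10-(10/3))·(10-2·(10/3))/(12·100000) = -1/1800 rad
Load 3 — applied couple M₀=19 kN·m at a=15/2 m (b=L-a=5/2):
  θ_3 = (R_Ax²/2 - M_Ax)/EI  [x≤a] with R_A=171/80, M_A=95/16 = ((171/80)·(10/3)²/2 - (95/16)·(10/3))/100000 = -19/240000 rad
Superposition: θ = Σ θ_i = -18739/19440000 rad ≈ -0.000964 rad

θ(10/3) = -18739/19440000 rad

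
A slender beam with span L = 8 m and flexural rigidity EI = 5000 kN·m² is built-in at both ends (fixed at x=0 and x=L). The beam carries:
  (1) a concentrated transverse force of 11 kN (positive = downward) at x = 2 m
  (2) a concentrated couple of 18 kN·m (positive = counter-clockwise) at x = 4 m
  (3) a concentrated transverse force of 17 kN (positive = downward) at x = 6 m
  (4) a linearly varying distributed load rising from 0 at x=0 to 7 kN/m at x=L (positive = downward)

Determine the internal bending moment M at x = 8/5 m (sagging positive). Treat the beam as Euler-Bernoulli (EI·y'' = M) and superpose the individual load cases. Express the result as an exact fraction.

Load 1 — point force P=11 kN at a=2 m (b=L-a=6):
  M_1 = Pb²(3a+b)x/L³ - Pab²/L²  [x≤a] = 11·6²·(3·2+6)·(8/5)/8³ - 11·2·6²/8² = 99/40 kN·m
Load 2 — applied couple M₀=18 kN·m at a=4 m (b=L-a=4):
  M_2 = R_Ax - M_A  [x≤a] with R_A=27/8, M_A=9/2 = (27/8)·(8/5) - (9/2) = 9/10 kN·m
Load 3 — point force P=17 kN at a=6 m (b=L-a=2):
  M_3 = Pb²(3a+b)x/L³ - Pab²/L²  [x≤a] = 17·2²·(3·6+2)·(8/5)/8³ - 17·6·2²/8² = -17/8 kN·m
Load 4 — triangular load w₀=7 kN/m (0→w₀ over full span):
  M_4 = 3w₀Lx/20 - w₀L²/30 - w₀x³/(6L) = 3·7·8·(8/5)/20 - 7·8²/30 - 7·(8/5)³/(6·8) = -784/375 kN·m
Superposition: M = Σ M_i = -1261/1500 kN·m ≈ -0.840667 kN·m

M(8/5) = -1261/1500 kN·m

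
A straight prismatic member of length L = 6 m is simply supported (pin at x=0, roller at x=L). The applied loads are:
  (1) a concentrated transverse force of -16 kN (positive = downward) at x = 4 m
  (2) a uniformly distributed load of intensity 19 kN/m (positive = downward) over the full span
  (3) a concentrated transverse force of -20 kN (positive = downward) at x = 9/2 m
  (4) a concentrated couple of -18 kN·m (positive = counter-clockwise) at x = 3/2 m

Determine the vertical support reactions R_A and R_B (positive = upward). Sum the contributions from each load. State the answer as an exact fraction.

R_A = 131/3 kN, R_B = 103/3 kN

Load 1 — point force P=-16 kN at a=4 m (b=L-a=2):
  R_A = Pb/L = (-16)·2/6 = -16/3 kN
  R_B = Pa/L = (-16)·4/6 = -32/3 kN
Load 2 — uniform load w=19 kN/m over full span:
  R_A = wL/2 = 19·6/2 = 57 kN
  R_B = wL/2 = 19·6/2 = 57 kN
Load 3 — point force P=-20 kN at a=9/2 m (b=L-a=3/2):
  R_A = Pb/L = (-20)·(3/2)/6 = -5 kN
  R_B = Pa/L = (-20)·(9/2)/6 = -15 kN
Load 4 — applied couple M₀=-18 kN·m at a=3/2 m (b=L-a=9/2):
  R_A = M₀/L = (-18)/6 = -3 kN
  R_B = -M₀/L = -(-18)/6 = 3 kN
Superposition: R_A = 131/3 kN, R_B = 103/3 kN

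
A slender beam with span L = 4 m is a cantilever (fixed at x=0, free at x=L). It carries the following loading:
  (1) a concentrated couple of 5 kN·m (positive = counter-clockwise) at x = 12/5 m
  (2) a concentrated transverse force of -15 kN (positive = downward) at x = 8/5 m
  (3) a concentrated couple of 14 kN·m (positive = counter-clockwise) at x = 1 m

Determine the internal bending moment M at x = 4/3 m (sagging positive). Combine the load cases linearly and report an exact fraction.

M(4/3) = 9 kN·m

Load 1 — applied couple M₀=5 kN·m at a=12/5 m (b=L-a=8/5):
  M_1 = M₀  [x≤a] = 5 = 5 kN·m
Load 2 — point force P=-15 kN at a=8/5 m (b=L-a=12/5):
  M_2 = -P(a-x)  [x≤a] = -(-15)·((8/5)-(4/3)) = 4 kN·m
Load 3 — applied couple M₀=14 kN·m at a=1 m (b=L-a=3):
  M_3 = 0  [x>a] = 0 kN·m
Superposition: M = Σ M_i = 9 kN·m ≈ 9.000000 kN·m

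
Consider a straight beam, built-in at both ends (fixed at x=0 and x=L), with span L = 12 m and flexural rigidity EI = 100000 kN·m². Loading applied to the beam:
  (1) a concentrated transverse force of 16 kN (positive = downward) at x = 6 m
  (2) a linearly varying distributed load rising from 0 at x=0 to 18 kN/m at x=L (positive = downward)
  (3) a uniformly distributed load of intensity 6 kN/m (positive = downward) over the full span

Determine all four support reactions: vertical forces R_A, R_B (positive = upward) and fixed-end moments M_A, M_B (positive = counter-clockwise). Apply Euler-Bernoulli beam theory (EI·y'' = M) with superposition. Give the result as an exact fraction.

Load 1 — point force P=16 kN at a=6 m (b=L-a=6):
  R_A = Pb²(3a+b)/L³ = 16·6²·(3·6+6)/12³ = 8 kN
  M_A = Pab²/L² = 16·6·6²/12² = 24 kN·m
  R_B = Pa²(a+3b)/L³ = 16·6²·(6+3·6)/12³ = 8 kN
  M_B = -Pa²b/L² = -16·6²·6/12² = -24 kN·m
Load 2 — triangular load w₀=18 kN/m (0→w₀ over full span):
  R_A = 3w₀L/20 = 3·18·12/20 = 162/5 kN
  M_A = w₀L²/30 = 18·12²/30 = 432/5 kN·m
  R_B = 7w₀L/20 = 7·18·12/20 = 378/5 kN
  M_B = -w₀L²/20 = -18·12²/20 = -648/5 kN·m
Load 3 — uniform load w=6 kN/m over full span:
  R_A = wL/2 = 6·12/2 = 36 kN
  M_A = wL²/12 = 6·12²/12 = 72 kN·m
  R_B = wL/2 = 6·12/2 = 36 kN
  M_B = -wL²/12 = -6·12²/12 = -72 kN·m
Superposition: R_A = 382/5 kN, M_A = 912/5 kN·m, R_B = 598/5 kN, M_B = -1128/5 kN·m

R_A = 382/5 kN, M_A = 912/5 kN·m, R_B = 598/5 kN, M_B = -1128/5 kN·m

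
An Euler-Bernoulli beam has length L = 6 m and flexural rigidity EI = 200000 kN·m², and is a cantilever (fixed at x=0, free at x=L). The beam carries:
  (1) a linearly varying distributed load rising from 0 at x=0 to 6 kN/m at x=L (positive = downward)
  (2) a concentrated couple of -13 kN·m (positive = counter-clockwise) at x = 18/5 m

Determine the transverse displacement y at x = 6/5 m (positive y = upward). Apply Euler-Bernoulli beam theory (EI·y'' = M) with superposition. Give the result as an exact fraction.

y(6/5) = -437787/1562500000 m

Load 1 — triangular load w₀=6 kN/m (0→w₀ over full span):
  y_1 = (w₀Lx³/12-w₀L²x²/6-w₀x⁵/(120L))/EI = (6·6·(6/5)³/12-6·6²·(6/5)²/6-6·(6/5)⁵/(120·6))/200000 = -182331/781250000 m
Load 2 — applied couple M₀=-13 kN·m at a=18/5 m (b=L-a=12/5):
  y_2 = M₀x²/(2EI)  [x≤a] = (-13)·(6/5)²/(2·200000) = -117/2500000 m
Superposition: y = Σ y_i = -437787/1562500000 m ≈ -0.000280 m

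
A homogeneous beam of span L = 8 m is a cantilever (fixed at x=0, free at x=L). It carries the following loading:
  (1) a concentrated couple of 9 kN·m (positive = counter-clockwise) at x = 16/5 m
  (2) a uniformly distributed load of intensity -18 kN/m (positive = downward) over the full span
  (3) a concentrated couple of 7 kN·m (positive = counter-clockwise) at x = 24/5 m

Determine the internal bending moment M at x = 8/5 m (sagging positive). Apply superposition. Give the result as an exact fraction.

M(8/5) = 9616/25 kN·m

Load 1 — applied couple M₀=9 kN·m at a=16/5 m (b=L-a=24/5):
  M_1 = M₀  [x≤a] = 9 = 9 kN·m
Load 2 — uniform load w=-18 kN/m over full span:
  M_2 = -w(L-x)²/2 = -(-18)·(8-(8/5))²/2 = 9216/25 kN·m
Load 3 — applied couple M₀=7 kN·m at a=24/5 m (b=L-a=16/5):
  M_3 = M₀  [x≤a] = 7 = 7 kN·m
Superposition: M = Σ M_i = 9616/25 kN·m ≈ 384.640000 kN·m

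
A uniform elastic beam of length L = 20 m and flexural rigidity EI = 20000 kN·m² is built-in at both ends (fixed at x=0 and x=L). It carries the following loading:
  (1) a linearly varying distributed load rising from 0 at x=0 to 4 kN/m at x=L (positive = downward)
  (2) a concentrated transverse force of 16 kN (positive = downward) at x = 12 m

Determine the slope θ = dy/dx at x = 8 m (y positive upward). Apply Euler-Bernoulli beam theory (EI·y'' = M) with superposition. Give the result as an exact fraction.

θ(8) = -556/78125 rad

Load 1 — triangular load w₀=4 kN/m (0→w₀ over full span):
  θ_1 = -w₀(2x(L-x)(L-2x)(x+2L)+x²(L-x)²)/(120LEI) = -4·(2·8·(20-8)·(20-2·8)·(8+2·20)+8²·(20-8)²)/(120·20·20000) = -12/3125 rad
Load 2 — point force P=16 kN at a=12 m (b=L-a=8):
  θ_2 = -Pb²x(2aL-(3a+b)x)/(2L³EI)  [x≤a] = -16·8²·8·(2·12·20-(3·12+8)·8)/(2·20³·20000) = -256/78125 rad
Superposition: θ = Σ θ_i = -556/78125 rad ≈ -0.007117 rad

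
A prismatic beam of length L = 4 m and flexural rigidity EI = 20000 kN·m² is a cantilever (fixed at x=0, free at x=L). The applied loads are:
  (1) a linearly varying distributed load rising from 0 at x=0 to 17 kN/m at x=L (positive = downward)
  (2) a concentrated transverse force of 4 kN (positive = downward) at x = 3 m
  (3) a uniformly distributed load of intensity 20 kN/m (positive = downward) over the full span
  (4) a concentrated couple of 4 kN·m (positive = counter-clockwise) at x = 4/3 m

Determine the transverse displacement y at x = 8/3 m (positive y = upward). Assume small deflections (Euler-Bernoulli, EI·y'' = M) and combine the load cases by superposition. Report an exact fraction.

y(8/3) = -68029/2278125 m

Load 1 — triangular load w₀=17 kN/m (0→w₀ over full span):
  y_1 = (w₀Lx³/12-w₀L²x²/6-w₀x⁵/(120L))/EI = (17·4·(8/3)³/12-17·4²·(8/3)²/6-17·(8/3)⁵/(120·4))/20000 = -25024/2278125 m
Load 2 — point force P=4 kN at a=3 m (b=L-a=1):
  y_2 = -Px²(3a-x)/(6EI)  [x≤a] = -4·(8/3)²·(3·3-(8/3))/(6·20000) = -76/50625 m
Load 3 — uniform load w=20 kN/m over full span:
  y_3 = -wx²(x²-4Lx+6L²)/(24EI) = -20·(8/3)²·((8/3)²-4·4·(8/3)+6·4²)/(24·20000) = -544/30375 m
Load 4 — applied couple M₀=4 kN·m at a=4/3 m (b=L-a=8/3):
  y_4 = M₀a(2x-a)/(2EI)  [x>a] = 4·(4/3)·(2·(8/3)-(4/3))/(2·20000) = 1/1875 m
Superposition: y = Σ y_i = -68029/2278125 m ≈ -0.029862 m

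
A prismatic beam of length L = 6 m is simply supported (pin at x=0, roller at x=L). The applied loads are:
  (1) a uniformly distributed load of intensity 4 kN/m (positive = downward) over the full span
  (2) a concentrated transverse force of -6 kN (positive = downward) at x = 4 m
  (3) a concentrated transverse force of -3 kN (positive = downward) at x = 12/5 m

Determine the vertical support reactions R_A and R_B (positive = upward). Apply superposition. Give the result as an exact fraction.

R_A = 41/5 kN, R_B = 34/5 kN

Load 1 — uniform load w=4 kN/m over full span:
  R_A = wL/2 = 4·6/2 = 12 kN
  R_B = wL/2 = 4·6/2 = 12 kN
Load 2 — point force P=-6 kN at a=4 m (b=L-a=2):
  R_A = Pb/L = (-6)·2/6 = -2 kN
  R_B = Pa/L = (-6)·4/6 = -4 kN
Load 3 — point force P=-3 kN at a=12/5 m (b=L-a=18/5):
  R_A = Pb/L = (-3)·(18/5)/6 = -9/5 kN
  R_B = Pa/L = (-3)·(12/5)/6 = -6/5 kN
Superposition: R_A = 41/5 kN, R_B = 34/5 kN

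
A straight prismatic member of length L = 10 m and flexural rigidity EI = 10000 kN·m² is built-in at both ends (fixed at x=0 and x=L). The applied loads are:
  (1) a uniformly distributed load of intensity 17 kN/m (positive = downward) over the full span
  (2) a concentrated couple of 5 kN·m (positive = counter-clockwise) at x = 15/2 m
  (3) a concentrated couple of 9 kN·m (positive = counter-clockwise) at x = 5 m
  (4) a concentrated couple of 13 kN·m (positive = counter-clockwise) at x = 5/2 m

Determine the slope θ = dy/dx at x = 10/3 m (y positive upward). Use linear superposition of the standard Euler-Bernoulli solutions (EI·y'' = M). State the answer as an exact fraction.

θ(10/3) = -823/81000 rad

Load 1 — uniform load w=17 kN/m over full span:
  θ_1 = -wx(L-x)(L-2x)/(12EI) = -17·(10/3)·(10-(10/3))·(10-2·(10/3))/(12·10000) = -17/1620 rad
Load 2 — applied couple M₀=5 kN·m at a=15/2 m (b=L-a=5/2):
  θ_2 = (R_Ax²/2 - M_Ax)/EI  [x≤a] with R_A=9/16, M_A=25/16 = ((9/16)·(10/3)²/2 - (25/16)·(10/3))/10000 = -1/4800 rad
Load 3 — applied couple M₀=9 kN·m at a=5 m (b=L-a=5):
  θ_3 = (R_Ax²/2 - M_Ax)/EI  [x≤a] with R_A=27/20, M_A=9/4 = ((27/20)·(10/3)²/2 - (9/4)·(10/3))/10000 = 0 rad
Load 4 — applied couple M₀=13 kN·m at a=5/2 m (b=L-a=15/2):
  θ_4 = (R_Ax²/2 - M_Ax - M₀(x-a))/EI  [x>a] with R_A=117/80, M_A=-39/16 = ((117/80)·(10/3)²/2 - (-39/16)·(10/3) - 13·((10/3)-(5/2)))/10000 = 13/24000 rad
Superposition: θ = Σ θ_i = -823/81000 rad ≈ -0.010160 rad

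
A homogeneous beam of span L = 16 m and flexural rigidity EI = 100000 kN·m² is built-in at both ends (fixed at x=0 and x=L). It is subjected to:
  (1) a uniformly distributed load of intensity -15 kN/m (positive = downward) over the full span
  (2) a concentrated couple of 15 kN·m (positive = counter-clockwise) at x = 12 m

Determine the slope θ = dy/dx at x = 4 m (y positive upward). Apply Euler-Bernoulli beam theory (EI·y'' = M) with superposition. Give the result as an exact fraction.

Load 1 — uniform load w=-15 kN/m over full span:
  θ_1 = -wx(L-x)(L-2x)/(12EI) = -(-15)·4·(16-4)·(16-2·4)/(12·100000) = 3/625 rad
Load 2 — applied couple M₀=15 kN·m at a=12 m (b=L-a=4):
  θ_2 = (R_Ax²/2 - M_Ax)/EI  [x≤a] with R_A=135/128, M_A=75/16 = ((135/128)·4²/2 - (75/16)·4)/100000 = -33/320000 rad
Superposition: θ = Σ θ_i = 1503/320000 rad ≈ 0.004697 rad

θ(4) = 1503/320000 rad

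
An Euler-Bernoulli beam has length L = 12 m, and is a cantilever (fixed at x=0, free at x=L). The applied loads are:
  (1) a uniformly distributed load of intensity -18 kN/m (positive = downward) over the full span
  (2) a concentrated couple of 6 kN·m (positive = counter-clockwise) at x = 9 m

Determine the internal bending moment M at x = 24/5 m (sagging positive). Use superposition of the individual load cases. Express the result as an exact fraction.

M(24/5) = 11814/25 kN·m

Load 1 — uniform load w=-18 kN/m over full span:
  M_1 = -w(L-x)²/2 = -(-18)·(12-(24/5))²/2 = 11664/25 kN·m
Load 2 — applied couple M₀=6 kN·m at a=9 m (b=L-a=3):
  M_2 = M₀  [x≤a] = 6 = 6 kN·m
Superposition: M = Σ M_i = 11814/25 kN·m ≈ 472.560000 kN·m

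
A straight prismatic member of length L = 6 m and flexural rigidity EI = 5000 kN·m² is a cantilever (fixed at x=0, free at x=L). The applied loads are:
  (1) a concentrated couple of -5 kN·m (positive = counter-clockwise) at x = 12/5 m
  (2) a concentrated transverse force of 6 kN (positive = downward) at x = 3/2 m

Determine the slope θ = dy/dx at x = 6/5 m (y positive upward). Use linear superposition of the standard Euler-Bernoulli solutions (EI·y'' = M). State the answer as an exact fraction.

Load 1 — applied couple M₀=-5 kN·m at a=12/5 m (b=L-a=18/5):
  θ_1 = M₀x/EI  [x≤a] = (-5)·(6/5)/5000 = -3/2500 rad
Load 2 — point force P=6 kN at a=3/2 m (b=L-a=9/2):
  θ_2 = -Px(2a-x)/(2EI)  [x≤a] = -6·(6/5)·(2·(3/2)-(6/5))/(2·5000) = -81/62500 rad
Superposition: θ = Σ θ_i = -39/15625 rad ≈ -0.002496 rad

θ(6/5) = -39/15625 rad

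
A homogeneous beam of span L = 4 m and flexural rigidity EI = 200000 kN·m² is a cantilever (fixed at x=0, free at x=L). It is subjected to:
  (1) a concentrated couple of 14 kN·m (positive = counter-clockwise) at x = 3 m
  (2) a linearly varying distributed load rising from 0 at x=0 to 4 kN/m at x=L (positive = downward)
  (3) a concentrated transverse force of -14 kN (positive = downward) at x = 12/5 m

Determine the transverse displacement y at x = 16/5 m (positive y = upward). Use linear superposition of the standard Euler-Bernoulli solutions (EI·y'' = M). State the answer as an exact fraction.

y(16/5) = 4679803/9375000000 m

Load 1 — applied couple M₀=14 kN·m at a=3 m (b=L-a=1):
  y_1 = M₀a(2x-a)/(2EI)  [x>a] = 14·3·(2·(16/5)-3)/(2·200000) = 357/1000000 m
Load 2 — triangular load w₀=4 kN/m (0→w₀ over full span):
  y_2 = (w₀Lx³/12-w₀L²x²/6-w₀x⁵/(120L))/EI = (4·4·(16/5)³/12-4·4²·(16/5)²/6-4·(16/5)⁵/(120·4))/200000 = -50048/146484375 m
Load 3 — point force P=-14 kN at a=12/5 m (b=L-a=8/5):
  y_3 = -Pa²(3x-a)/(6EI)  [x>a] = -(-14)·(12/5)²·(3·(16/5)-(12/5))/(6·200000) = 189/390625 m
Superposition: y = Σ y_i = 4679803/9375000000 m ≈ 0.000499 m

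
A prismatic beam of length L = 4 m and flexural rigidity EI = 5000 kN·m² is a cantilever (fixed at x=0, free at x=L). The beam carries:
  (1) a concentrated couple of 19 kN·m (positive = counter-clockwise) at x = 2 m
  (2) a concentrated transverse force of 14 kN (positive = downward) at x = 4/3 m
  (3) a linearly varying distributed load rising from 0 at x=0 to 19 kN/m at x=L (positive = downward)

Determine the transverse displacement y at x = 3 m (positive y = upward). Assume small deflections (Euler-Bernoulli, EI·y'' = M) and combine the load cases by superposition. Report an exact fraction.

Load 1 — applied couple M₀=19 kN·m at a=2 m (b=L-a=2):
  y_1 = M₀a(2x-a)/(2EI)  [x>a] = 19·2·(2·3-2)/(2·5000) = 19/1250 m
Load 2 — point force P=14 kN at a=4/3 m (b=L-a=8/3):
  y_2 = -Pa²(3x-a)/(6EI)  [x>a] = -14·(4/3)²·(3·3-(4/3))/(6·5000) = -322/50625 m
Load 3 — triangular load w₀=19 kN/m (0→w₀ over full span):
  y_3 = (w₀Lx³/12-w₀L²x²/6-w₀x⁵/(120L))/EI = (19·4·3³/12-19·4²·3²/6-19·3⁵/(120·4))/5000 = -47139/800000 m
Superposition: y = Σ y_i = -3245459/64800000 m ≈ -0.050084 m

y(3) = -3245459/64800000 m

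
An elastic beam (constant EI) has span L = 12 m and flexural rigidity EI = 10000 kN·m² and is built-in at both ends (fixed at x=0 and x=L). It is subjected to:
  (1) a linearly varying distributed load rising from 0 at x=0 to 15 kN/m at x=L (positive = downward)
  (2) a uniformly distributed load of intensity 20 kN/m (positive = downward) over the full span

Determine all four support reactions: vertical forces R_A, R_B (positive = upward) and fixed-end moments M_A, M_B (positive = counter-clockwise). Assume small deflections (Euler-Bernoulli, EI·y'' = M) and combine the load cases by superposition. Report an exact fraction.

R_A = 147 kN, M_A = 312 kN·m, R_B = 183 kN, M_B = -348 kN·m

Load 1 — triangular load w₀=15 kN/m (0→w₀ over full span):
  R_A = 3w₀L/20 = 3·15·12/20 = 27 kN
  M_A = w₀L²/30 = 15·12²/30 = 72 kN·m
  R_B = 7w₀L/20 = 7·15·12/20 = 63 kN
  M_B = -w₀L²/20 = -15·12²/20 = -108 kN·m
Load 2 — uniform load w=20 kN/m over full span:
  R_A = wL/2 = 20·12/2 = 120 kN
  M_A = wL²/12 = 20·12²/12 = 240 kN·m
  R_B = wL/2 = 20·12/2 = 120 kN
  M_B = -wL²/12 = -20·12²/12 = -240 kN·m
Superposition: R_A = 147 kN, M_A = 312 kN·m, R_B = 183 kN, M_B = -348 kN·m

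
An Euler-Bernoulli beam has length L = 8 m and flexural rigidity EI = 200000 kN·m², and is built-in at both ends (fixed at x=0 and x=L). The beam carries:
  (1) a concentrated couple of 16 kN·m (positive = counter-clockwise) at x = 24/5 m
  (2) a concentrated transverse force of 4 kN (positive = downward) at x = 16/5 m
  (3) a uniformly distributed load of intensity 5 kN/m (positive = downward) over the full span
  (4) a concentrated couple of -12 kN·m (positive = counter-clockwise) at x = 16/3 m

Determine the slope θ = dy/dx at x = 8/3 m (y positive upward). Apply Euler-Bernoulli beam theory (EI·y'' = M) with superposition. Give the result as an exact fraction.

θ(8/3) = -5927/63281250 rad

Load 1 — applied couple M₀=16 kN·m at a=24/5 m (b=L-a=16/5):
  θ_1 = (R_Ax²/2 - M_Ax)/EI  [x≤a] with R_A=72/25, M_A=128/25 = ((72/25)·(8/3)²/2 - (128/25)·(8/3))/200000 = -4/234375 rad
Load 2 — point force P=4 kN at a=16/5 m (b=L-a=24/5):
  θ_2 = -Pb²x(2aL-(3a+b)x)/(2L³EI)  [x≤a] = -4·(24/5)²·(8/3)·(2·(16/5)·8-(3·(16/5)+(24/5))·(8/3))/(2·8³·200000) = -6/390625 rad
Load 3 — uniform load w=5 kN/m over full span:
  θ_3 = -wx(L-x)(L-2x)/(12EI) = -5·(8/3)·(8-(8/3))·(8-2·(8/3))/(12·200000) = -4/50625 rad
Load 4 — applied couple M₀=-12 kN·m at a=16/3 m (b=L-a=8/3):
  θ_4 = (R_Ax²/2 - M_Ax)/EI  [x≤a] with R_A=-2, M_A=-4 = ((-2)·(8/3)²/2 - (-4)·(8/3))/200000 = 1/56250 rad
Superposition: θ = Σ θ_i = -5927/63281250 rad ≈ -0.000094 rad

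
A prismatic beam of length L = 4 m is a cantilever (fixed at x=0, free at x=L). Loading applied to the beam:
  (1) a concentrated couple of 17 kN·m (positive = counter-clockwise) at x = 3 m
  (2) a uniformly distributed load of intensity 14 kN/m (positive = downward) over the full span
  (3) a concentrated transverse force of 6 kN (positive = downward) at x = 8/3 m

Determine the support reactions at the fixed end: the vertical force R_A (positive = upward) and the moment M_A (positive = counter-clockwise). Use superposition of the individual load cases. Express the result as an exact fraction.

R_A = 62 kN, M_A = 111 kN·m

Load 1 — applied couple M₀=17 kN·m at a=3 m (b=L-a=1):
  R_A = 0 kN
  M_A = -M₀ = -17 kN·m
Load 2 — uniform load w=14 kN/m over full span:
  R_A = wL = 14·4 = 56 kN
  M_A = wL²/2 = 14·4²/2 = 112 kN·m
Load 3 — point force P=6 kN at a=8/3 m (b=L-a=4/3):
  R_A = P = 6 kN
  M_A = Pa = 6·(8/3) = 16 kN·m
Superposition: R_A = 62 kN, M_A = 111 kN·m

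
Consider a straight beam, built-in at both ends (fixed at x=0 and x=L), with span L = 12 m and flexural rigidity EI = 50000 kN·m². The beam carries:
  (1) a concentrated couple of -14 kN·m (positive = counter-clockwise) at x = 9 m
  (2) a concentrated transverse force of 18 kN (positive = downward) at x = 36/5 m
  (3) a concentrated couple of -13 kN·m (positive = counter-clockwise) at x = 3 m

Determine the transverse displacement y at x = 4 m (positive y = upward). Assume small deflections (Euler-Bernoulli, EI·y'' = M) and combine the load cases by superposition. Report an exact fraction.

y(4) = -12913/6250000 m

Load 1 — applied couple M₀=-14 kN·m at a=9 m (b=L-a=3):
  y_1 = (R_Ax³/6 - M_Ax²/2)/EI  [x≤a] with R_A=-21/16, M_A=-35/8 = ((-21/16)·4³/6 - (-35/8)·4²/2)/50000 = 21/50000 m
Load 2 — point force P=18 kN at a=36/5 m (b=L-a=24/5):
  y_2 = -Pb²x²(3aL-(3a+b)x)/(6L³EI)  [x≤a] = -18·(24/5)²·4²·(3·(36/5)·12-(3·(36/5)+(24/5))·4)/(6·12³·50000) = -768/390625 m
Load 3 — applied couple M₀=-13 kN·m at a=3 m (b=L-a=9):
  y_3 = (R_Ax³/6 - M_Ax²/2 - M₀(x-a)²/2)/EI  [x>a] with R_A=-39/32, M_A=39/16 = ((-39/32)·4³/6 - (39/16)·4²/2 - (-13)·(4-3)²/2)/50000 = -13/25000 m
Superposition: y = Σ y_i = -12913/6250000 m ≈ -0.002066 m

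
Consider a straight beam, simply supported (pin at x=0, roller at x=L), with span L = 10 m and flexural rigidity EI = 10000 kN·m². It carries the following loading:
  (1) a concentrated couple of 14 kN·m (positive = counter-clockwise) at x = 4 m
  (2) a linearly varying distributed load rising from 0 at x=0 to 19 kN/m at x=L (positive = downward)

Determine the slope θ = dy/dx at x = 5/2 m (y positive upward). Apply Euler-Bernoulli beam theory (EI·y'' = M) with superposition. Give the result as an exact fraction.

Load 1 — applied couple M₀=14 kN·m at a=4 m (b=L-a=6):
  θ_1 = (M₀x²/(2L)+C₁)/EI  [x≤a] with C₁=M₀(3b²-L²)/(6L)=28/15 = (14·(5/2)²/(2·10)+(28/15))/10000 = 749/1200000 rad
Load 2 — triangular load w₀=19 kN/m (0→w₀ over full span):
  θ_2 = -w₀(7L⁴-30L²x²+15x⁴)/(360LEI) = -19·(7·10⁴-30·10²·(5/2)²+15·(5/2)⁴)/(360·10·10000) = -25213/921600 rad
Superposition: θ = Σ θ_i = -3079721/115200000 rad ≈ -0.026734 rad

θ(5/2) = -3079721/115200000 rad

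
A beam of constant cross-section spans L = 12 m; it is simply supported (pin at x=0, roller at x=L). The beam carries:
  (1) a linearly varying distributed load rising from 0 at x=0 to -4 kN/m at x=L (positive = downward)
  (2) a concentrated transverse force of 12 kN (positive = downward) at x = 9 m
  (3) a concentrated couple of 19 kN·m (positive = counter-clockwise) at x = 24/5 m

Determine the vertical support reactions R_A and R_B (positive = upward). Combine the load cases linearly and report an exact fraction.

R_A = -41/12 kN, R_B = -103/12 kN

Load 1 — triangular load w₀=-4 kN/m (0→w₀ over full span):
  R_A = w₀L/6 = (-4)·12/6 = -8 kN
  R_B = w₀L/3 = (-4)·12/3 = -16 kN
Load 2 — point force P=12 kN at a=9 m (b=L-a=3):
  R_A = Pb/L = 12·3/12 = 3 kN
  R_B = Pa/L = 12·9/12 = 9 kN
Load 3 — applied couple M₀=19 kN·m at a=24/5 m (b=L-a=36/5):
  R_A = M₀/L = 19/12 kN
  R_B = -M₀/L = -19/12 kN
Superposition: R_A = -41/12 kN, R_B = -103/12 kN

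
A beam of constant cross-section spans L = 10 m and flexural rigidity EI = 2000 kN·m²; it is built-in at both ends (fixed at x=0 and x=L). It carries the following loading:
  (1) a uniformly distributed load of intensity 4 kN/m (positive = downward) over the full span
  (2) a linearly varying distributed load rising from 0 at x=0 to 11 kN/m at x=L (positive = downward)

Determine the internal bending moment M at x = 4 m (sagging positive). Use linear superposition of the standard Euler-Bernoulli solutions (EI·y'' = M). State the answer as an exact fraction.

M(4) = 484/15 kN·m

Load 1 — uniform load w=4 kN/m over full span:
  M_1 = wLx/2 - wL²/12 - wx²/2 = 4·10·4/2 - 4·10²/12 - 4·4²/2 = 44/3 kN·m
Load 2 — triangular load w₀=11 kN/m (0→w₀ over full span):
  M_2 = 3w₀Lx/20 - w₀L²/30 - w₀x³/(6L) = 3·11·10·4/20 - 11·10²/30 - 11·4³/(6·10) = 88/5 kN·m
Superposition: M = Σ M_i = 484/15 kN·m ≈ 32.266667 kN·m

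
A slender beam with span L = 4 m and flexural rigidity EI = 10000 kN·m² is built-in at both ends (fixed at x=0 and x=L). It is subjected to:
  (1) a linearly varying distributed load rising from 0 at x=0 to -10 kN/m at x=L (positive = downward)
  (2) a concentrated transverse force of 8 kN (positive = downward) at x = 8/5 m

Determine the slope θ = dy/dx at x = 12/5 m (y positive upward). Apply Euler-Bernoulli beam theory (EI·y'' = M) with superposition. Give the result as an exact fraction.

Load 1 — triangular load w₀=-10 kN/m (0→w₀ over full span):
  θ_1 = -w₀(2x(L-x)(L-2x)(x+2L)+x²(L-x)²)/(120LEI) = -(-10)·(2·(12/5)·(4-(12/5))·(4-2·(12/5))·((12/5)+2·4)+(12/5)²·(4-(12/5))²)/(120·4·10000) = -8/78125 rad
Load 2 — point force P=8 kN at a=8/5 m (b=L-a=12/5):
  θ_2 = Pa²(L-x)(2bL-(3b+a)(L-x))/(2L³EI)  [x>a] = 8·(8/5)²·(4-(12/5))·(2·(12/5)·4-(3·(12/5)+(8/5))·(4-(12/5)))/(2·4³·10000) = 256/1953125 rad
Superposition: θ = Σ θ_i = 56/1953125 rad ≈ 0.000029 rad

θ(12/5) = 56/1953125 rad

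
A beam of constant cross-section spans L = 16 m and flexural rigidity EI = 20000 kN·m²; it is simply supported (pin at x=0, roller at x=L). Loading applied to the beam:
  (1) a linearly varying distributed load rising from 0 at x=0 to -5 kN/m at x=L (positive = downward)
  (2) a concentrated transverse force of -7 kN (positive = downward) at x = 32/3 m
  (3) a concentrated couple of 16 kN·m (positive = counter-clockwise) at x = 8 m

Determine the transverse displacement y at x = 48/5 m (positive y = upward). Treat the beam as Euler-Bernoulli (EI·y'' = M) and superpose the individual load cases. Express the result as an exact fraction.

y(48/5) = 6853472/52734375 m

Load 1 — triangular load w₀=-5 kN/m (0→w₀ over full span):
  y_1 = -w₀x(7L⁴-10L²x²+3x⁴)/(360LEI) = -(-5)·(48/5)·(7·16⁴-10·16²·(48/5)²+3·(48/5)⁴)/(360·16·20000) = 606208/5859375 m
Load 2 — point force P=-7 kN at a=32/3 m (b=L-a=16/3):
  y_2 = -Pbx(L²-b²-x²)/(6LEI)  [x≤a] = -(-7)·(16/3)·(48/5)·(16²-(16/3)²-(48/5)²)/(6·16·20000) = 53312/2109375 m
Load 3 — applied couple M₀=16 kN·m at a=8 m (b=L-a=8):
  y_3 = (M₀x³/(6L)-M₀(x-a)²/2+C₁x)/EI  [x>a] with C₁=M₀(3b²-L²)/(6L)=-32/3 = (16·(48/5)³/(6·16)-16·((48/5)-8)²/2+(-32/3)·(48/5))/20000 = 96/78125 m
Superposition: y = Σ y_i = 6853472/52734375 m ≈ 0.129962 m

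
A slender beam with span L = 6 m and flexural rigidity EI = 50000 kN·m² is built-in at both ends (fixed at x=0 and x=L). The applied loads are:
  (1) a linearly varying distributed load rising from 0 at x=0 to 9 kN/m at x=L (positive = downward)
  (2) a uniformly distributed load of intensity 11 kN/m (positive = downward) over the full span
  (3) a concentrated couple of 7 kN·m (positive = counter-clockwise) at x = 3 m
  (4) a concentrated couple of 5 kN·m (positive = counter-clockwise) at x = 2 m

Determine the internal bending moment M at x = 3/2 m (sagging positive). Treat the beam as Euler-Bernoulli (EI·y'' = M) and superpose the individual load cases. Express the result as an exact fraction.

Load 1 — triangular load w₀=9 kN/m (0→w₀ over full span):
  M_1 = 3w₀Lx/20 - w₀L²/30 - w₀x³/(6L) = 3·9·6·(3/2)/20 - 9·6²/30 - 9·(3/2)³/(6·6) = 81/160 kN·m
Load 2 — uniform load w=11 kN/m over full span:
  M_2 = wLx/2 - wL²/12 - wx²/2 = 11·6·(3/2)/2 - 11·6²/12 - 11·(3/2)²/2 = 33/8 kN·m
Load 3 — applied couple M₀=7 kN·m at a=3 m (b=L-a=3):
  M_3 = R_Ax - M_A  [x≤a] with R_A=7/4, M_A=7/4 = (7/4)·(3/2) - (7/4) = 7/8 kN·m
Load 4 — applied couple M₀=5 kN·m at a=2 m (b=L-a=4):
  M_4 = R_Ax - M_A  [x≤a] with R_A=10/9, M_A=0 = (10/9)·(3/2) - 0 = 5/3 kN·m
Superposition: M = Σ M_i = 3443/480 kN·m ≈ 7.172917 kN·m

M(3/2) = 3443/480 kN·m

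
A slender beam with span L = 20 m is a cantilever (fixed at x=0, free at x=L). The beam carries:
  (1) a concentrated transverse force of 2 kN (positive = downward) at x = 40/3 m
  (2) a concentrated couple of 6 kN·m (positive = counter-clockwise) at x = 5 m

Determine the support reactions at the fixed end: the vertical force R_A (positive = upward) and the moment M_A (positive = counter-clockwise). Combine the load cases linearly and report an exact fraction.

Load 1 — point force P=2 kN at a=40/3 m (b=L-a=20/3):
  R_A = P = 2 kN
  M_A = Pa = 2·(40/3) = 80/3 kN·m
Load 2 — applied couple M₀=6 kN·m at a=5 m (b=L-a=15):
  R_A = 0 kN
  M_A = -M₀ = -6 kN·m
Superposition: R_A = 2 kN, M_A = 62/3 kN·m

R_A = 2 kN, M_A = 62/3 kN·m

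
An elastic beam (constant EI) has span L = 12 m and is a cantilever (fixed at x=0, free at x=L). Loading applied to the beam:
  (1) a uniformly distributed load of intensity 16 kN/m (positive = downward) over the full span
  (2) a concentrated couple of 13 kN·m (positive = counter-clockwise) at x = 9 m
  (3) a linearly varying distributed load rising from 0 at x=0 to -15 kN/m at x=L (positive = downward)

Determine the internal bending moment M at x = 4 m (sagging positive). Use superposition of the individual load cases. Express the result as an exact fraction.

Load 1 — uniform load w=16 kN/m over full span:
  M_1 = -w(L-x)²/2 = -16·(12-4)²/2 = -512 kN·m
Load 2 — applied couple M₀=13 kN·m at a=9 m (b=L-a=3):
  M_2 = M₀  [x≤a] = 13 = 13 kN·m
Load 3 — triangular load w₀=-15 kN/m (0→w₀ over full span):
  M_3 = w₀Lx/2 - w₀L²/3 - w₀x³/(6L) = (-15)·12·4/2 - (-15)·12²/3 - (-15)·4³/(6·12) = 1120/3 kN·m
Superposition: M = Σ M_i = -377/3 kN·m ≈ -125.666667 kN·m

M(4) = -377/3 kN·m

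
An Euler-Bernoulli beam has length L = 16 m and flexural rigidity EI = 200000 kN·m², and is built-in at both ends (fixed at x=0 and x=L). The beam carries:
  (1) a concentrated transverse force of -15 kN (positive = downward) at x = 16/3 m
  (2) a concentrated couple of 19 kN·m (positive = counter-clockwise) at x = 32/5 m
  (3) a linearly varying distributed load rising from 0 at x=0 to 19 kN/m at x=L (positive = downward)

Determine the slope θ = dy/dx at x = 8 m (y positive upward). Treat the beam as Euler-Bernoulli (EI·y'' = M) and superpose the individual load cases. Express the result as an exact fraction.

θ(8) = -1469/5625000 rad

Load 1 — point force P=-15 kN at a=16/3 m (b=L-a=32/3):
  θ_1 = Pa²(L-x)(2bL-(3b+a)(L-x))/(2L³EI)  [x>a] = (-15)·(16/3)²·(16-8)·(2·(32/3)·16-(3·(32/3)+(16/3))·(16-8))/(2·16³·200000) = -1/11250 rad
Load 2 — applied couple M₀=19 kN·m at a=32/5 m (b=L-a=48/5):
  θ_2 = (R_Ax²/2 - M_Ax - M₀(x-a))/EI  [x>a] with R_A=171/100, M_A=57/25 = ((171/100)·8²/2 - (57/25)·8 - 19·(8-(32/5)))/200000 = 19/625000 rad
Load 3 — triangular load w₀=19 kN/m (0→w₀ over full span):
  θ_3 = -w₀(2x(L-x)(L-2x)(x+2L)+x²(L-x)²)/(120LEI) = -19·(2·8·(16-8)·(16-2·8)·(8+2·16)+8²·(16-8)²)/(120·16·200000) = -19/93750 rad
Superposition: θ = Σ θ_i = -1469/5625000 rad ≈ -0.000261 rad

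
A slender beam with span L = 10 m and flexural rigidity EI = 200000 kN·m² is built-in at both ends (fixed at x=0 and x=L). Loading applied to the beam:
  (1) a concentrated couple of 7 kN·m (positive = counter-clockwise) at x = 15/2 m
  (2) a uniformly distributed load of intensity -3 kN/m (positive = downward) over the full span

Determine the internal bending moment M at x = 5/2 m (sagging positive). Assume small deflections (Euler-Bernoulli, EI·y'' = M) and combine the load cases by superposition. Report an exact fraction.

M(5/2) = -107/32 kN·m

Load 1 — applied couple M₀=7 kN·m at a=15/2 m (b=L-a=5/2):
  M_1 = R_Ax - M_A  [x≤a] with R_A=63/80, M_A=35/16 = (63/80)·(5/2) - (35/16) = -7/32 kN·m
Load 2 — uniform load w=-3 kN/m over full span:
  M_2 = wLx/2 - wL²/12 - wx²/2 = (-3)·10·(5/2)/2 - (-3)·10²/12 - (-3)·(5/2)²/2 = -25/8 kN·m
Superposition: M = Σ M_i = -107/32 kN·m ≈ -3.343750 kN·m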